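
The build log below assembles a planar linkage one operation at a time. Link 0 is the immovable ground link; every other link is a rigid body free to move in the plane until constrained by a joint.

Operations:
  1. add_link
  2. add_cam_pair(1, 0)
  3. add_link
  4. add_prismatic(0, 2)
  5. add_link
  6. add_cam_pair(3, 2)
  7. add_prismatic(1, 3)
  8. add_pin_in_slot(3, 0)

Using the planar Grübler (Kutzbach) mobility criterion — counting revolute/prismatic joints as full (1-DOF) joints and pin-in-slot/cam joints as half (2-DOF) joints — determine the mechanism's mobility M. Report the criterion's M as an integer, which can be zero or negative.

(L,J1,J2)=(1,0,0); link0 fixed
link1: (2,0,0)
C 1-0 [J2]: (2,0,1)
link2: (3,0,1)
P 0-2 [J1]: (3,1,1)
link3: (4,1,1)
C 3-2 [J2]: (4,1,2)
P 1-3 [J1]: (4,2,2)
PS 3-0 [J2]: (4,2,3)
Grübler: 3·3 − 2·2 − 3 = 2

M = 2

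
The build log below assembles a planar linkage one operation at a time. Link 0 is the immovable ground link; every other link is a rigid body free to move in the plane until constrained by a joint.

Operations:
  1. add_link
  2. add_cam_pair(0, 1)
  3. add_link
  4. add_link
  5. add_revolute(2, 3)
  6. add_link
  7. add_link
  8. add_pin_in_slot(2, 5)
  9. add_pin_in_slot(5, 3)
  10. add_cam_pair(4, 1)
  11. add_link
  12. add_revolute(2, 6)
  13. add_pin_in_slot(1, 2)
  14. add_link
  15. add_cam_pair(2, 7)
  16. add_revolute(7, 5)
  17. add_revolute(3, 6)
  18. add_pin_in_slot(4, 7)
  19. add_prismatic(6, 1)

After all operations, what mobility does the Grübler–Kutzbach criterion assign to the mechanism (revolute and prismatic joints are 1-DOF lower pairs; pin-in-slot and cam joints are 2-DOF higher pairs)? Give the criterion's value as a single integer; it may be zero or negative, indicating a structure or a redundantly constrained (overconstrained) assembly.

link 0 = ground. State L|J1|J2 = 1|0|0
+link1  2|0|0
C(0,1) f=2→J2  2|0|1
+link2  3|0|1
+link3  4|0|1
R(2,3) f=1→J1  4|1|1
+link4  5|1|1
+link5  6|1|1
PS(2,5) f=2→J2  6|1|2
PS(5,3) f=2→J2  6|1|3
C(4,1) f=2→J2  6|1|4
+link6  7|1|4
R(2,6) f=1→J1  7|2|4
PS(1,2) f=2→J2  7|2|5
+link7  8|2|5
C(2,7) f=2→J2  8|2|6
R(7,5) f=1→J1  8|3|6
R(3,6) f=1→J1  8|4|6
PS(4,7) f=2→J2  8|4|7
P(6,1) f=1→J1  8|5|7
M = 3(8−1)−2·5−7 = 21−10−7 = 4

M = 4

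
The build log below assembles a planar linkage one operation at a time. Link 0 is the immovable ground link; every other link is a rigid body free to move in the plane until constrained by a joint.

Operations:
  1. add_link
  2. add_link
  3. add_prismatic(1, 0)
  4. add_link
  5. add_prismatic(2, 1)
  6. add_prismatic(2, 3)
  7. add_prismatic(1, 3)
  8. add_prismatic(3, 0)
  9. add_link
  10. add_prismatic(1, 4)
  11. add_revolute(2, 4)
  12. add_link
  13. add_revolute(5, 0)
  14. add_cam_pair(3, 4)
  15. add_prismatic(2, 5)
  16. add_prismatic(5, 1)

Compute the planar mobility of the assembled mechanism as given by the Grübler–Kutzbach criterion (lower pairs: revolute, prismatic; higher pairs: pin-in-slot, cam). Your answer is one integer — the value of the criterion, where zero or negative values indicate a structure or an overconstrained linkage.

link 0 = ground. State L|J1|J2 = 1|0|0
+link1  2|0|0
+link2  3|0|0
P(1,0) f=1→J1  3|1|0
+link3  4|1|0
P(2,1) f=1→J1  4|2|0
P(2,3) f=1→J1  4|3|0
P(1,3) f=1→J1  4|4|0
P(3,0) f=1→J1  4|5|0
+link4  5|5|0
P(1,4) f=1→J1  5|6|0
R(2,4) f=1→J1  5|7|0
+link5  6|7|0
R(5,0) f=1→J1  6|8|0
C(3,4) f=2→J2  6|8|1
P(2,5) f=1→J1  6|9|1
P(5,1) f=1→J1  6|10|1
M = 3(6−1)−2·10−1 = 15−20−1 = -6

M = -6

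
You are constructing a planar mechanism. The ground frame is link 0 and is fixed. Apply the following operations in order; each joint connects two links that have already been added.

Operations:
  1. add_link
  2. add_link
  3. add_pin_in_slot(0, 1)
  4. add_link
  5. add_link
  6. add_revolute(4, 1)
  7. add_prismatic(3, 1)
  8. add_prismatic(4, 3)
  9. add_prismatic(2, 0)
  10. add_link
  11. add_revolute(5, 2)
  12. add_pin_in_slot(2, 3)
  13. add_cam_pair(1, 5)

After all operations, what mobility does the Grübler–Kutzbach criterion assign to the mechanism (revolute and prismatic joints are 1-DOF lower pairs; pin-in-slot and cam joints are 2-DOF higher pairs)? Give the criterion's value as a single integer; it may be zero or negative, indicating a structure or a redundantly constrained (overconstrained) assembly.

M = 2

ground; <1,0,0>
#1 <2,0,0>
#2 <3,0,0>
PS:0↔1 J2 <3,0,1>
#3 <4,0,1>
#4 <5,0,1>
R:4↔1 J1 <5,1,1>
P:3↔1 J1 <5,2,1>
P:4↔3 J1 <5,3,1>
P:2↔0 J1 <5,4,1>
#5 <6,4,1>
R:5↔2 J1 <6,5,1>
PS:2↔3 J2 <6,5,2>
C:1↔5 J2 <6,5,3>
3×5 − 2×5 − 1×3 = 2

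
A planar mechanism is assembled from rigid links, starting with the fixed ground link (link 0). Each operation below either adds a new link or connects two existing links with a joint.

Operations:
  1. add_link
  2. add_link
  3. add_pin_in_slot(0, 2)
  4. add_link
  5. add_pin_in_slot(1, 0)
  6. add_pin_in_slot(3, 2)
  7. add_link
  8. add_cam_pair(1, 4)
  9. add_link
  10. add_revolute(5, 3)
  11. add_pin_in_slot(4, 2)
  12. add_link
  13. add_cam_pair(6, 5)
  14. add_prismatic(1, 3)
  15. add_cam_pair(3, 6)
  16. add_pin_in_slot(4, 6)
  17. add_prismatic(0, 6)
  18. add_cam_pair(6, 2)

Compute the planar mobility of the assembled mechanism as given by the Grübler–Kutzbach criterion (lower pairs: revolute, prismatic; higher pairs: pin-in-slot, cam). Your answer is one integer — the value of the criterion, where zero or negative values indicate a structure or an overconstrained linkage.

M = 3

(L,J1,J2)=(1,0,0); link0 fixed
link1: (2,0,0)
link2: (3,0,0)
PS 0-2 [J2]: (3,0,1)
link3: (4,0,1)
PS 1-0 [J2]: (4,0,2)
PS 3-2 [J2]: (4,0,3)
link4: (5,0,3)
C 1-4 [J2]: (5,0,4)
link5: (6,0,4)
R 5-3 [J1]: (6,1,4)
PS 4-2 [J2]: (6,1,5)
link6: (7,1,5)
C 6-5 [J2]: (7,1,6)
P 1-3 [J1]: (7,2,6)
C 3-6 [J2]: (7,2,7)
PS 4-6 [J2]: (7,2,8)
P 0-6 [J1]: (7,3,8)
C 6-2 [J2]: (7,3,9)
Grübler: 3·6 − 2·3 − 9 = 3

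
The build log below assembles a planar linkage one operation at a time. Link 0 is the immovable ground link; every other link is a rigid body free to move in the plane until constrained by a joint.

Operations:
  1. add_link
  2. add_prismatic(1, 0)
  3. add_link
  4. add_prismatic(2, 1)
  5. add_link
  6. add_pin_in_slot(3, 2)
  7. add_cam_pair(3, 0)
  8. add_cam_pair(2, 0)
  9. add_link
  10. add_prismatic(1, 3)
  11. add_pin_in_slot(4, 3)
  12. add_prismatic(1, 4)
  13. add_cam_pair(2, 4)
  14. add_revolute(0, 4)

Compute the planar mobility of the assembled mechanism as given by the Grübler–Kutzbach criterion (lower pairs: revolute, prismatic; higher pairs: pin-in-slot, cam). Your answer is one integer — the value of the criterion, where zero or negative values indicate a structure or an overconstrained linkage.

[1;0;0] (link 0 is ground)
L+ [2;0;0]
P(1,0)∈J1 [2;1;0]
L+ [3;1;0]
P(2,1)∈J1 [3;2;0]
L+ [4;2;0]
PS(3,2)∈J2 [4;2;1]
C(3,0)∈J2 [4;2;2]
C(2,0)∈J2 [4;2;3]
L+ [5;2;3]
P(1,3)∈J1 [5;3;3]
PS(4,3)∈J2 [5;3;4]
P(1,4)∈J1 [5;4;4]
C(2,4)∈J2 [5;4;5]
R(0,4)∈J1 [5;5;5]
mobility = 12 − 10 − 5 = -3

M = -3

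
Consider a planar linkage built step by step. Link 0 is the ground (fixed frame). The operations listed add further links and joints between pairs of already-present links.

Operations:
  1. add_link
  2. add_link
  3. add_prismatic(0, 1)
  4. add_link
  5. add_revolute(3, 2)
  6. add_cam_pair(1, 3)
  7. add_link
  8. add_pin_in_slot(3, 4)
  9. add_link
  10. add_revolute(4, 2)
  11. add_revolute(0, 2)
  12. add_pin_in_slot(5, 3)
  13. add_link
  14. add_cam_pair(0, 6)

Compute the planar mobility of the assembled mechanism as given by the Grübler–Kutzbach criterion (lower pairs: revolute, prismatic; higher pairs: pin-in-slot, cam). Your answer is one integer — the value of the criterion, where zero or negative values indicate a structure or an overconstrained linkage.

M = 6

[1;0;0] (link 0 is ground)
L+ [2;0;0]
L+ [3;0;0]
P(0,1)∈J1 [3;1;0]
L+ [4;1;0]
R(3,2)∈J1 [4;2;0]
C(1,3)∈J2 [4;2;1]
L+ [5;2;1]
PS(3,4)∈J2 [5;2;2]
L+ [6;2;2]
R(4,2)∈J1 [6;3;2]
R(0,2)∈J1 [6;4;2]
PS(5,3)∈J2 [6;4;3]
L+ [7;4;3]
C(0,6)∈J2 [7;4;4]
mobility = 18 − 8 − 4 = 6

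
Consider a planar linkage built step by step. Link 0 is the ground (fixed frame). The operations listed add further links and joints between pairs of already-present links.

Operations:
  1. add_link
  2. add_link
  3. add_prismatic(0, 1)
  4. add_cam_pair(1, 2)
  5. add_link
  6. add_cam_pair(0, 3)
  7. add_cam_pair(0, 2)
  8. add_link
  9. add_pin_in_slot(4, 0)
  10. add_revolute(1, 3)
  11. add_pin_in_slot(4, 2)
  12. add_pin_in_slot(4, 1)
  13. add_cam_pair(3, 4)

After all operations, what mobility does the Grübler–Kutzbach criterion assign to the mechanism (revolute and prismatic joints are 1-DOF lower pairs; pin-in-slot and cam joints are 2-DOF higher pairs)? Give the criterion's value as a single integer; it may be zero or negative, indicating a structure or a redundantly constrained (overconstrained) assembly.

M = 1

(L,J1,J2)=(1,0,0); link0 fixed
link1: (2,0,0)
link2: (3,0,0)
P 0-1 [J1]: (3,1,0)
C 1-2 [J2]: (3,1,1)
link3: (4,1,1)
C 0-3 [J2]: (4,1,2)
C 0-2 [J2]: (4,1,3)
link4: (5,1,3)
PS 4-0 [J2]: (5,1,4)
R 1-3 [J1]: (5,2,4)
PS 4-2 [J2]: (5,2,5)
PS 4-1 [J2]: (5,2,6)
C 3-4 [J2]: (5,2,7)
Grübler: 3·4 − 2·2 − 7 = 1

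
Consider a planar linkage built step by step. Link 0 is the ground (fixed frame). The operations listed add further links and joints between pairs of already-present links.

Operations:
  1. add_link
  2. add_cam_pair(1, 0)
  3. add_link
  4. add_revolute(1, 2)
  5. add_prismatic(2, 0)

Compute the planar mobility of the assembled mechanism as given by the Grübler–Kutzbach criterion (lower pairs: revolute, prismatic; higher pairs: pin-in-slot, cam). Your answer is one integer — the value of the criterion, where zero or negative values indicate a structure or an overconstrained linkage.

M = 1

link 0 = ground. State L|J1|J2 = 1|0|0
+link1  2|0|0
C(1,0) f=2→J2  2|0|1
+link2  3|0|1
R(1,2) f=1→J1  3|1|1
P(2,0) f=1→J1  3|2|1
M = 3(3−1)−2·2−1 = 6−4−1 = 1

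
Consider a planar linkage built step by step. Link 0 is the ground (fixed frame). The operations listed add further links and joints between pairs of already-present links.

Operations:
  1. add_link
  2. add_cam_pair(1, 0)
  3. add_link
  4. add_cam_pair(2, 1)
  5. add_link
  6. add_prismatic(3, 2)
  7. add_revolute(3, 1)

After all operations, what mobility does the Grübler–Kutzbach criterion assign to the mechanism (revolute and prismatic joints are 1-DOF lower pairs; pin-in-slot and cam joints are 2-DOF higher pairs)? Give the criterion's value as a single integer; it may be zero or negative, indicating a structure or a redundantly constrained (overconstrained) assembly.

M = 3

ground; <1,0,0>
#1 <2,0,0>
C:1↔0 J2 <2,0,1>
#2 <3,0,1>
C:2↔1 J2 <3,0,2>
#3 <4,0,2>
P:3↔2 J1 <4,1,2>
R:3↔1 J1 <4,2,2>
3×3 − 2×2 − 1×2 = 3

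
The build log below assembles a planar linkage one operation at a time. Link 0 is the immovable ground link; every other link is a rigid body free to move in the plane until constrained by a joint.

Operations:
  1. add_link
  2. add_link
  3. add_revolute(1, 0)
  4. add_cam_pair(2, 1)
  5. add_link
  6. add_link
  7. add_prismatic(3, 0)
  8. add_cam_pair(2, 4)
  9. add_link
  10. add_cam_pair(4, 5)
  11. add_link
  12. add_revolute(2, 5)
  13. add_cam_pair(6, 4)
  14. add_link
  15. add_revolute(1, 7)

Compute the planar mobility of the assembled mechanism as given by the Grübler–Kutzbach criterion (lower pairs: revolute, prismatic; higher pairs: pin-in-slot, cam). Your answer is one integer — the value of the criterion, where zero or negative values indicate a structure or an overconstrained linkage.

[1;0;0] (link 0 is ground)
L+ [2;0;0]
L+ [3;0;0]
R(1,0)∈J1 [3;1;0]
C(2,1)∈J2 [3;1;1]
L+ [4;1;1]
L+ [5;1;1]
P(3,0)∈J1 [5;2;1]
C(2,4)∈J2 [5;2;2]
L+ [6;2;2]
C(4,5)∈J2 [6;2;3]
L+ [7;2;3]
R(2,5)∈J1 [7;3;3]
C(6,4)∈J2 [7;3;4]
L+ [8;3;4]
R(1,7)∈J1 [8;4;4]
mobility = 21 − 8 − 4 = 9

M = 9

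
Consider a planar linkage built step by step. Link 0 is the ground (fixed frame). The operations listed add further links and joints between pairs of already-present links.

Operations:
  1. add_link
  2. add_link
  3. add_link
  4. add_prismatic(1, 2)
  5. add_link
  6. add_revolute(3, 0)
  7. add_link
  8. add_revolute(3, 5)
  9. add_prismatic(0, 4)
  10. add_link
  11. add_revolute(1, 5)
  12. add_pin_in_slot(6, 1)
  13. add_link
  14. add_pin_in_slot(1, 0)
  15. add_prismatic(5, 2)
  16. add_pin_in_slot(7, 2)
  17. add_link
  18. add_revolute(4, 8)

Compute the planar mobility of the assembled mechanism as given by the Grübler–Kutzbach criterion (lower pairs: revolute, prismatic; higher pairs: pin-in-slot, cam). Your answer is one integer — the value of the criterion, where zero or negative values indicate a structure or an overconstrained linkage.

L=1 J1=0 J2=0
add link → L=2 J1=0 J2=0
add link → L=3 J1=0 J2=0
add link → L=4 J1=0 J2=0
P@1,2 dof=1 J1 → L=4 J1=1 J2=0
add link → L=5 J1=1 J2=0
R@3,0 dof=1 J1 → L=5 J1=2 J2=0
add link → L=6 J1=2 J2=0
R@3,5 dof=1 J1 → L=6 J1=3 J2=0
P@0,4 dof=1 J1 → L=6 J1=4 J2=0
add link → L=7 J1=4 J2=0
R@1,5 dof=1 J1 → L=7 J1=5 J2=0
PS@6,1 dof=2 J2 → L=7 J1=5 J2=1
add link → L=8 J1=5 J2=1
PS@1,0 dof=2 J2 → L=8 J1=5 J2=2
P@5,2 dof=1 J1 → L=8 J1=6 J2=2
PS@7,2 dof=2 J2 → L=8 J1=6 J2=3
add link → L=9 J1=6 J2=3
R@4,8 dof=1 J1 → L=9 J1=7 J2=3
M=3(L−1)−2J1−J2=3·8−2·7−3=7

M = 7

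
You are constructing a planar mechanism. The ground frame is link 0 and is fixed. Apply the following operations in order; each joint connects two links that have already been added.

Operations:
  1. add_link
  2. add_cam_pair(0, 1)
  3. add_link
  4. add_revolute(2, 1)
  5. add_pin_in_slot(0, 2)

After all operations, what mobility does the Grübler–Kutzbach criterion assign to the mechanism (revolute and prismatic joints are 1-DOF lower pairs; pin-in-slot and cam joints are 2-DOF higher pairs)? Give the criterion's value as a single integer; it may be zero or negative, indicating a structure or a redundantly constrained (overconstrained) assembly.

M = 2

ground; <1,0,0>
#1 <2,0,0>
C:0↔1 J2 <2,0,1>
#2 <3,0,1>
R:2↔1 J1 <3,1,1>
PS:0↔2 J2 <3,1,2>
3×2 − 2×1 − 1×2 = 2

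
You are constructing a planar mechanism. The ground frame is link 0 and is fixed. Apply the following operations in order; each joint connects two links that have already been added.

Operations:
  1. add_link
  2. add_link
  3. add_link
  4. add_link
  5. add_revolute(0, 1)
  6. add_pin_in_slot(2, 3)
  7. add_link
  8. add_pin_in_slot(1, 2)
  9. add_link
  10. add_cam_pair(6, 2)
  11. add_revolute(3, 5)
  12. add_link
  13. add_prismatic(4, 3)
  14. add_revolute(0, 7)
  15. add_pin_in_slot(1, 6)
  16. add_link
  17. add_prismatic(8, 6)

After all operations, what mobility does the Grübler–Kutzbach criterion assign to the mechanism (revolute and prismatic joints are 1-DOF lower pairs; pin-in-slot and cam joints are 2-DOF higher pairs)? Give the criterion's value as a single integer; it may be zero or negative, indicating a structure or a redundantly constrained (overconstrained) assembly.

M = 10

(L,J1,J2)=(1,0,0); link0 fixed
link1: (2,0,0)
link2: (3,0,0)
link3: (4,0,0)
link4: (5,0,0)
R 0-1 [J1]: (5,1,0)
PS 2-3 [J2]: (5,1,1)
link5: (6,1,1)
PS 1-2 [J2]: (6,1,2)
link6: (7,1,2)
C 6-2 [J2]: (7,1,3)
R 3-5 [J1]: (7,2,3)
link7: (8,2,3)
P 4-3 [J1]: (8,3,3)
R 0-7 [J1]: (8,4,3)
PS 1-6 [J2]: (8,4,4)
link8: (9,4,4)
P 8-6 [J1]: (9,5,4)
Grübler: 3·8 − 2·5 − 4 = 10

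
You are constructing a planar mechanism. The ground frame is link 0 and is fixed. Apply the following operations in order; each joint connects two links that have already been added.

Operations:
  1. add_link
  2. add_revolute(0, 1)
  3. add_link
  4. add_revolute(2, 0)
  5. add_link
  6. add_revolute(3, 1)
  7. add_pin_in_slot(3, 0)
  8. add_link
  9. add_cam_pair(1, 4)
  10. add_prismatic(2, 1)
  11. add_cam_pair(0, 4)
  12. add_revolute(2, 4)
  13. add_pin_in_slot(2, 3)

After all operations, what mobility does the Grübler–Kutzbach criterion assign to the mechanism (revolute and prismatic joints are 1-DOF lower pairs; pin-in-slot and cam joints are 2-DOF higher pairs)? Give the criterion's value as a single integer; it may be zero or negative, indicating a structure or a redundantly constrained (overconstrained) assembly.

M = -2

link 0 = ground. State L|J1|J2 = 1|0|0
+link1  2|0|0
R(0,1) f=1→J1  2|1|0
+link2  3|1|0
R(2,0) f=1→J1  3|2|0
+link3  4|2|0
R(3,1) f=1→J1  4|3|0
PS(3,0) f=2→J2  4|3|1
+link4  5|3|1
C(1,4) f=2→J2  5|3|2
P(2,1) f=1→J1  5|4|2
C(0,4) f=2→J2  5|4|3
R(2,4) f=1→J1  5|5|3
PS(2,3) f=2→J2  5|5|4
M = 3(5−1)−2·5−4 = 12−10−4 = -2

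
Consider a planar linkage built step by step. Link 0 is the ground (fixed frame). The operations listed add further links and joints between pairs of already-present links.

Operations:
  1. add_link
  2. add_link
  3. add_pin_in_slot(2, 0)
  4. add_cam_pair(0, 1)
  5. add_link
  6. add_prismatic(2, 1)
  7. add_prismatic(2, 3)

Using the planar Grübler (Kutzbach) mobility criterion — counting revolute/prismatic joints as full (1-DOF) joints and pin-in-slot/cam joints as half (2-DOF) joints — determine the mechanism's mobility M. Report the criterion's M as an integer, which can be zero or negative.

M = 3

L=1 J1=0 J2=0
add link → L=2 J1=0 J2=0
add link → L=3 J1=0 J2=0
PS@2,0 dof=2 J2 → L=3 J1=0 J2=1
C@0,1 dof=2 J2 → L=3 J1=0 J2=2
add link → L=4 J1=0 J2=2
P@2,1 dof=1 J1 → L=4 J1=1 J2=2
P@2,3 dof=1 J1 → L=4 J1=2 J2=2
M=3(L−1)−2J1−J2=3·3−2·2−2=3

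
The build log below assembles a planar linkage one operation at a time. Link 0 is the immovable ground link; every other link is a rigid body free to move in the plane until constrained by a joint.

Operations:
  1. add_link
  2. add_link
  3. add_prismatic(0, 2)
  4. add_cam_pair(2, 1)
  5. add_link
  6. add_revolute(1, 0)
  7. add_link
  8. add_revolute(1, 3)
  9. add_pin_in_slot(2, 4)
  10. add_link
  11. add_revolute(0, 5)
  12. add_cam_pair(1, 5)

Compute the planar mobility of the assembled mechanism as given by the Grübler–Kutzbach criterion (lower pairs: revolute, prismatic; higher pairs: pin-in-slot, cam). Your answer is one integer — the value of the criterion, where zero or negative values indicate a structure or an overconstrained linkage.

[1;0;0] (link 0 is ground)
L+ [2;0;0]
L+ [3;0;0]
P(0,2)∈J1 [3;1;0]
C(2,1)∈J2 [3;1;1]
L+ [4;1;1]
R(1,0)∈J1 [4;2;1]
L+ [5;2;1]
R(1,3)∈J1 [5;3;1]
PS(2,4)∈J2 [5;3;2]
L+ [6;3;2]
R(0,5)∈J1 [6;4;2]
C(1,5)∈J2 [6;4;3]
mobility = 15 − 8 − 3 = 4

M = 4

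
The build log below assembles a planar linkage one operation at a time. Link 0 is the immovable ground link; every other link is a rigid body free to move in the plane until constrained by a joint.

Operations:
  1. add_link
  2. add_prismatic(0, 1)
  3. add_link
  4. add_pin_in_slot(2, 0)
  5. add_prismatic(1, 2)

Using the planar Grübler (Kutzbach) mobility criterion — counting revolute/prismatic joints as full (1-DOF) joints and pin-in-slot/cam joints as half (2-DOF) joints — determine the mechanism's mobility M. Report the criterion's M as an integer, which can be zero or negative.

M = 1

ground; <1,0,0>
#1 <2,0,0>
P:0↔1 J1 <2,1,0>
#2 <3,1,0>
PS:2↔0 J2 <3,1,1>
P:1↔2 J1 <3,2,1>
3×2 − 2×2 − 1×1 = 1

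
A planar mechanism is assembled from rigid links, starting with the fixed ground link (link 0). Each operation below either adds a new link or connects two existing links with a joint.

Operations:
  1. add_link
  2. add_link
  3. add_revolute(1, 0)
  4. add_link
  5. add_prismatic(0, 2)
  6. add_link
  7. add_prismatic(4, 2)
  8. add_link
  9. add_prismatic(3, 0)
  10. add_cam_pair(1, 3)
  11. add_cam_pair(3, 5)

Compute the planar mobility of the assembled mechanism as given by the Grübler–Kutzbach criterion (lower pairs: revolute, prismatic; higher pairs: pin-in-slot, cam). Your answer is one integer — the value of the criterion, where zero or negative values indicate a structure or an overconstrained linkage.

[1;0;0] (link 0 is ground)
L+ [2;0;0]
L+ [3;0;0]
R(1,0)∈J1 [3;1;0]
L+ [4;1;0]
P(0,2)∈J1 [4;2;0]
L+ [5;2;0]
P(4,2)∈J1 [5;3;0]
L+ [6;3;0]
P(3,0)∈J1 [6;4;0]
C(1,3)∈J2 [6;4;1]
C(3,5)∈J2 [6;4;2]
mobility = 15 − 8 − 2 = 5

M = 5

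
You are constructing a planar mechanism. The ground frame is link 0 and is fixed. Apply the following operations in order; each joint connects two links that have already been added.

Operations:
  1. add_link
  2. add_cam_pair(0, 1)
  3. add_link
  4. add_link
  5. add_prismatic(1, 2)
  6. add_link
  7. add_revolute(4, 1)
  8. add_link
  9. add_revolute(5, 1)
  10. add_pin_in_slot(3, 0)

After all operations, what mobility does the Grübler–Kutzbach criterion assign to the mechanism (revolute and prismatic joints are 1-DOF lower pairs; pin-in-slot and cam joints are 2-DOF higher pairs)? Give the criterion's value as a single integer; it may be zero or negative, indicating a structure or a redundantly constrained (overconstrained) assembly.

M = 7

ground; <1,0,0>
#1 <2,0,0>
C:0↔1 J2 <2,0,1>
#2 <3,0,1>
#3 <4,0,1>
P:1↔2 J1 <4,1,1>
#4 <5,1,1>
R:4↔1 J1 <5,2,1>
#5 <6,2,1>
R:5↔1 J1 <6,3,1>
PS:3↔0 J2 <6,3,2>
3×5 − 2×3 − 1×2 = 7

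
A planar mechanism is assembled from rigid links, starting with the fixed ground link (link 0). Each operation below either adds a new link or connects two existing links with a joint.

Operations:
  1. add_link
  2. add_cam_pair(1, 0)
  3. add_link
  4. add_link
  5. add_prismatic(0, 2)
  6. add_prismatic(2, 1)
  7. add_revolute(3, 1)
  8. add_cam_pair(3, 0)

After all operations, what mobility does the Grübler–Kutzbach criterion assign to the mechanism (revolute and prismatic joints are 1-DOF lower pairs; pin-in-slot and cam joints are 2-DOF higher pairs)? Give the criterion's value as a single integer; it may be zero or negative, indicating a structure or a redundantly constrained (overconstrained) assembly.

M = 1

ground; <1,0,0>
#1 <2,0,0>
C:1↔0 J2 <2,0,1>
#2 <3,0,1>
#3 <4,0,1>
P:0↔2 J1 <4,1,1>
P:2↔1 J1 <4,2,1>
R:3↔1 J1 <4,3,1>
C:3↔0 J2 <4,3,2>
3×3 − 2×3 − 1×2 = 1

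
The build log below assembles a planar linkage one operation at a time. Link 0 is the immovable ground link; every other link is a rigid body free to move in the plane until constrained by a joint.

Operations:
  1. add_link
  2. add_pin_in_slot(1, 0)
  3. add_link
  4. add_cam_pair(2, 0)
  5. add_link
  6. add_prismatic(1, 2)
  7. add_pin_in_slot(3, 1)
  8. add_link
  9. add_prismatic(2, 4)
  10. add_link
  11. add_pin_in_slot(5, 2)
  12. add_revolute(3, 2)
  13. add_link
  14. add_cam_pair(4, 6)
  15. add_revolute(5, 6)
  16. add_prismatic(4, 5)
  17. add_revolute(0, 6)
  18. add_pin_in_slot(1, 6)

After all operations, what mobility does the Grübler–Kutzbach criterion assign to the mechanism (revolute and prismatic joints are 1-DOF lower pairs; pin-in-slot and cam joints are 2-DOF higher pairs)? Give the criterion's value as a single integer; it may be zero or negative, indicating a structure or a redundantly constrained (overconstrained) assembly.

ground; <1,0,0>
#1 <2,0,0>
PS:1↔0 J2 <2,0,1>
#2 <3,0,1>
C:2↔0 J2 <3,0,2>
#3 <4,0,2>
P:1↔2 J1 <4,1,2>
PS:3↔1 J2 <4,1,3>
#4 <5,1,3>
P:2↔4 J1 <5,2,3>
#5 <6,2,3>
PS:5↔2 J2 <6,2,4>
R:3↔2 J1 <6,3,4>
#6 <7,3,4>
C:4↔6 J2 <7,3,5>
R:5↔6 J1 <7,4,5>
P:4↔5 J1 <7,5,5>
R:0↔6 J1 <7,6,5>
PS:1↔6 J2 <7,6,6>
3×6 − 2×6 − 1×6 = 0

M = 0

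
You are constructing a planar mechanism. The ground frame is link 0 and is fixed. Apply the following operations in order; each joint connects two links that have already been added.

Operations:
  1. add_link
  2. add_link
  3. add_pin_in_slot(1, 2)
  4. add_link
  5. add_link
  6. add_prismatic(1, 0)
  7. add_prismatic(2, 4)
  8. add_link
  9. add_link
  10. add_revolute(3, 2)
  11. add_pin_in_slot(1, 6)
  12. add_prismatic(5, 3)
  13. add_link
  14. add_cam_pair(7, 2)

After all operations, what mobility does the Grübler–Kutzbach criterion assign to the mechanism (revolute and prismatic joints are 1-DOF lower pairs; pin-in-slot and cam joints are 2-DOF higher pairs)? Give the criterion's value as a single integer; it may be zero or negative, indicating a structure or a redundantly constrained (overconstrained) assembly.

[1;0;0] (link 0 is ground)
L+ [2;0;0]
L+ [3;0;0]
PS(1,2)∈J2 [3;0;1]
L+ [4;0;1]
L+ [5;0;1]
P(1,0)∈J1 [5;1;1]
P(2,4)∈J1 [5;2;1]
L+ [6;2;1]
L+ [7;2;1]
R(3,2)∈J1 [7;3;1]
PS(1,6)∈J2 [7;3;2]
P(5,3)∈J1 [7;4;2]
L+ [8;4;2]
C(7,2)∈J2 [8;4;3]
mobility = 21 − 8 − 3 = 10

M = 10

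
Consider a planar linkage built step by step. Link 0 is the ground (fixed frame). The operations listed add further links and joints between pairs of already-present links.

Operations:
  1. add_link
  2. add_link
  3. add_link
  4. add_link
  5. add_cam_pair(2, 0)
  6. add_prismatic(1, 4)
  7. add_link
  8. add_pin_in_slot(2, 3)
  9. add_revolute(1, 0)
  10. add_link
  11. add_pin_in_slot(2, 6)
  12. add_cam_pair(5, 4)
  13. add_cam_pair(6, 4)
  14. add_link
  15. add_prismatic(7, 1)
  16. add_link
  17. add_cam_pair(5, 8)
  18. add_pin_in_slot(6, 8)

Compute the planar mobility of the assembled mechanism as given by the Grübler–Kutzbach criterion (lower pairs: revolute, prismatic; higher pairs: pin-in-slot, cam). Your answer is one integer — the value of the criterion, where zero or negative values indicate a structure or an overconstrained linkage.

M = 11

[1;0;0] (link 0 is ground)
L+ [2;0;0]
L+ [3;0;0]
L+ [4;0;0]
L+ [5;0;0]
C(2,0)∈J2 [5;0;1]
P(1,4)∈J1 [5;1;1]
L+ [6;1;1]
PS(2,3)∈J2 [6;1;2]
R(1,0)∈J1 [6;2;2]
L+ [7;2;2]
PS(2,6)∈J2 [7;2;3]
C(5,4)∈J2 [7;2;4]
C(6,4)∈J2 [7;2;5]
L+ [8;2;5]
P(7,1)∈J1 [8;3;5]
L+ [9;3;5]
C(5,8)∈J2 [9;3;6]
PS(6,8)∈J2 [9;3;7]
mobility = 24 − 6 − 7 = 11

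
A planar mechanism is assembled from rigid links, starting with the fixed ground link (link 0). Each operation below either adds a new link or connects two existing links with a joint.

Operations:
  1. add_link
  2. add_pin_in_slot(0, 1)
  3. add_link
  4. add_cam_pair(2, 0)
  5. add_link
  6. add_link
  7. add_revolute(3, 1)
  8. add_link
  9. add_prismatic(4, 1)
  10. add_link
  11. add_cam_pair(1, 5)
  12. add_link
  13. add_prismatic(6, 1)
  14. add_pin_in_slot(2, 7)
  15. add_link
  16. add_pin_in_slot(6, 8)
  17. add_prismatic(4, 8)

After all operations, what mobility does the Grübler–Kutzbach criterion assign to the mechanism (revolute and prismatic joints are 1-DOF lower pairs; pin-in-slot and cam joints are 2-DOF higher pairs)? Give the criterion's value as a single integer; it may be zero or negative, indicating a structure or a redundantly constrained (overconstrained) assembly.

M = 11

(L,J1,J2)=(1,0,0); link0 fixed
link1: (2,0,0)
PS 0-1 [J2]: (2,0,1)
link2: (3,0,1)
C 2-0 [J2]: (3,0,2)
link3: (4,0,2)
link4: (5,0,2)
R 3-1 [J1]: (5,1,2)
link5: (6,1,2)
P 4-1 [J1]: (6,2,2)
link6: (7,2,2)
C 1-5 [J2]: (7,2,3)
link7: (8,2,3)
P 6-1 [J1]: (8,3,3)
PS 2-7 [J2]: (8,3,4)
link8: (9,3,4)
PS 6-8 [J2]: (9,3,5)
P 4-8 [J1]: (9,4,5)
Grübler: 3·8 − 2·4 − 5 = 11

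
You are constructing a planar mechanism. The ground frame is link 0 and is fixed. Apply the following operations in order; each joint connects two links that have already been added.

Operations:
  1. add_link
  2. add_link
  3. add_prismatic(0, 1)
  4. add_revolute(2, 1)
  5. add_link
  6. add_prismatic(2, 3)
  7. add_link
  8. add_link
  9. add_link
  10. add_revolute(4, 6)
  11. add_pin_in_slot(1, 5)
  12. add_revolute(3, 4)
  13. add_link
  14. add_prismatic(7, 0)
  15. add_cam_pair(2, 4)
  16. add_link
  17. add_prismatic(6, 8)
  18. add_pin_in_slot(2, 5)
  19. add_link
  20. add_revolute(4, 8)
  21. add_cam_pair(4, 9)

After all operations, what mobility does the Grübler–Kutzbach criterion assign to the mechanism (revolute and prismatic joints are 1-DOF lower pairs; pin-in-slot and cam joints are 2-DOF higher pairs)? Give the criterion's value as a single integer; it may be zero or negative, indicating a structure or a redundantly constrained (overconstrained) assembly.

M = 7

link 0 = ground. State L|J1|J2 = 1|0|0
+link1  2|0|0
+link2  3|0|0
P(0,1) f=1→J1  3|1|0
R(2,1) f=1→J1  3|2|0
+link3  4|2|0
P(2,3) f=1→J1  4|3|0
+link4  5|3|0
+link5  6|3|0
+link6  7|3|0
R(4,6) f=1→J1  7|4|0
PS(1,5) f=2→J2  7|4|1
R(3,4) f=1→J1  7|5|1
+link7  8|5|1
P(7,0) f=1→J1  8|6|1
C(2,4) f=2→J2  8|6|2
+link8  9|6|2
P(6,8) f=1→J1  9|7|2
PS(2,5) f=2→J2  9|7|3
+link9  10|7|3
R(4,8) f=1→J1  10|8|3
C(4,9) f=2→J2  10|8|4
M = 3(10−1)−2·8−4 = 27−16−4 = 7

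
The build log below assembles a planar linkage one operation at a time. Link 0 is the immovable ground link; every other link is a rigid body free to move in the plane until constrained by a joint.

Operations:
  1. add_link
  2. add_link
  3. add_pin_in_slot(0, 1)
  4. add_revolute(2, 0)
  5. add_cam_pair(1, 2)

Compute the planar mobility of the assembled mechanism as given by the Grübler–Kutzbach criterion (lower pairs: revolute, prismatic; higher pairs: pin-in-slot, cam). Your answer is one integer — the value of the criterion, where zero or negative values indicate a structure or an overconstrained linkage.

M = 2

(L,J1,J2)=(1,0,0); link0 fixed
link1: (2,0,0)
link2: (3,0,0)
PS 0-1 [J2]: (3,0,1)
R 2-0 [J1]: (3,1,1)
C 1-2 [J2]: (3,1,2)
Grübler: 3·2 − 2·1 − 2 = 2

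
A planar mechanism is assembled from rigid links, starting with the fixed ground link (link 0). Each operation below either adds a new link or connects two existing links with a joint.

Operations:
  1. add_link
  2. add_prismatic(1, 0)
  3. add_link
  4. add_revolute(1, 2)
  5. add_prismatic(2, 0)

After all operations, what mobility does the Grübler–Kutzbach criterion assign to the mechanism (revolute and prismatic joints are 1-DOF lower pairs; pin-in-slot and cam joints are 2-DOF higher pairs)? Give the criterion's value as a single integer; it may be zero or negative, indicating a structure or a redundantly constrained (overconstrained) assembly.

(L,J1,J2)=(1,0,0); link0 fixed
link1: (2,0,0)
P 1-0 [J1]: (2,1,0)
link2: (3,1,0)
R 1-2 [J1]: (3,2,0)
P 2-0 [J1]: (3,3,0)
Grübler: 3·2 − 2·3 − 0 = 0

M = 0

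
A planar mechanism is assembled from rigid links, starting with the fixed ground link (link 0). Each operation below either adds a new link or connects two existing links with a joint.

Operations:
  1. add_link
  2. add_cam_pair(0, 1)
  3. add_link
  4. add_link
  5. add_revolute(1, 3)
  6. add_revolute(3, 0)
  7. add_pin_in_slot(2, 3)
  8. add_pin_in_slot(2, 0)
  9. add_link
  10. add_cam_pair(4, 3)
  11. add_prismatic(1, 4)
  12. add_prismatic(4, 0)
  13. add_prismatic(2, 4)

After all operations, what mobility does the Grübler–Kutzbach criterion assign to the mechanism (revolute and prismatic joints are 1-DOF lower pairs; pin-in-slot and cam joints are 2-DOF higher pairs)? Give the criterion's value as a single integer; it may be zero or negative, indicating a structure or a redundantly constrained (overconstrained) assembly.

ground; <1,0,0>
#1 <2,0,0>
C:0↔1 J2 <2,0,1>
#2 <3,0,1>
#3 <4,0,1>
R:1↔3 J1 <4,1,1>
R:3↔0 J1 <4,2,1>
PS:2↔3 J2 <4,2,2>
PS:2↔0 J2 <4,2,3>
#4 <5,2,3>
C:4↔3 J2 <5,2,4>
P:1↔4 J1 <5,3,4>
P:4↔0 J1 <5,4,4>
P:2↔4 J1 <5,5,4>
3×4 − 2×5 − 1×4 = -2

M = -2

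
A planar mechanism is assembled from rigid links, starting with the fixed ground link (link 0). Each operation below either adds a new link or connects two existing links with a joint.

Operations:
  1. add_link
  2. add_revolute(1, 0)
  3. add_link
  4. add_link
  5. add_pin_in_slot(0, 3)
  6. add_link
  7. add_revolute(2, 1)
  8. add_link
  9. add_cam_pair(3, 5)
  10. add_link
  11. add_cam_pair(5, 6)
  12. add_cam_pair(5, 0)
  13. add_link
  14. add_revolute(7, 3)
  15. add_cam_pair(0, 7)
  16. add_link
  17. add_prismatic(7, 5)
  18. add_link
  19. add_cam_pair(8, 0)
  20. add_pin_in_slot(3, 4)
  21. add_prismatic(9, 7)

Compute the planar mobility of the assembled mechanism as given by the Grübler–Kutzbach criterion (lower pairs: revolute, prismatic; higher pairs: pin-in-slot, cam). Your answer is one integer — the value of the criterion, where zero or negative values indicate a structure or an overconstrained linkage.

M = 10

(L,J1,J2)=(1,0,0); link0 fixed
link1: (2,0,0)
R 1-0 [J1]: (2,1,0)
link2: (3,1,0)
link3: (4,1,0)
PS 0-3 [J2]: (4,1,1)
link4: (5,1,1)
R 2-1 [J1]: (5,2,1)
link5: (6,2,1)
C 3-5 [J2]: (6,2,2)
link6: (7,2,2)
C 5-6 [J2]: (7,2,3)
C 5-0 [J2]: (7,2,4)
link7: (8,2,4)
R 7-3 [J1]: (8,3,4)
C 0-7 [J2]: (8,3,5)
link8: (9,3,5)
P 7-5 [J1]: (9,4,5)
link9: (10,4,5)
C 8-0 [J2]: (10,4,6)
PS 3-4 [J2]: (10,4,7)
P 9-7 [J1]: (10,5,7)
Grübler: 3·9 − 2·5 − 7 = 10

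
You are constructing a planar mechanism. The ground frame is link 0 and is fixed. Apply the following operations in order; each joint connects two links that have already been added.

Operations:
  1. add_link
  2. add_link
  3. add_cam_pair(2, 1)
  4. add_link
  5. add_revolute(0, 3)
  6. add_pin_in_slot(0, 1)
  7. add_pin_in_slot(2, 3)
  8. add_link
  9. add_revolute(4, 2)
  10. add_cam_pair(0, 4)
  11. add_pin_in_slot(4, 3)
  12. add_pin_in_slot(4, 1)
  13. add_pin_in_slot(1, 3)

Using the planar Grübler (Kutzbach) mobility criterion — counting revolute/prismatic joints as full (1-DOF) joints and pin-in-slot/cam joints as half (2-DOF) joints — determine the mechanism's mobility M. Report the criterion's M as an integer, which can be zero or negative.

M = 1

[1;0;0] (link 0 is ground)
L+ [2;0;0]
L+ [3;0;0]
C(2,1)∈J2 [3;0;1]
L+ [4;0;1]
R(0,3)∈J1 [4;1;1]
PS(0,1)∈J2 [4;1;2]
PS(2,3)∈J2 [4;1;3]
L+ [5;1;3]
R(4,2)∈J1 [5;2;3]
C(0,4)∈J2 [5;2;4]
PS(4,3)∈J2 [5;2;5]
PS(4,1)∈J2 [5;2;6]
PS(1,3)∈J2 [5;2;7]
mobility = 12 − 4 − 7 = 1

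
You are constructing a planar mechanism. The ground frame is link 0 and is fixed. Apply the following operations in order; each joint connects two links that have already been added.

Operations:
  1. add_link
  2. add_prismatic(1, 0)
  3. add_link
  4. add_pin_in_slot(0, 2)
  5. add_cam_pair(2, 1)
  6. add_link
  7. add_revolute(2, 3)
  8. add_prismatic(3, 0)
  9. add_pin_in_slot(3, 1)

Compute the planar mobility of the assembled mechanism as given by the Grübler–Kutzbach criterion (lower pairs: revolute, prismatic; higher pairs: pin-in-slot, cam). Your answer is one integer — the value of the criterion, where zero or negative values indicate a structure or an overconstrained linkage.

M = 0

(L,J1,J2)=(1,0,0); link0 fixed
link1: (2,0,0)
P 1-0 [J1]: (2,1,0)
link2: (3,1,0)
PS 0-2 [J2]: (3,1,1)
C 2-1 [J2]: (3,1,2)
link3: (4,1,2)
R 2-3 [J1]: (4,2,2)
P 3-0 [J1]: (4,3,2)
PS 3-1 [J2]: (4,3,3)
Grübler: 3·3 − 2·3 − 3 = 0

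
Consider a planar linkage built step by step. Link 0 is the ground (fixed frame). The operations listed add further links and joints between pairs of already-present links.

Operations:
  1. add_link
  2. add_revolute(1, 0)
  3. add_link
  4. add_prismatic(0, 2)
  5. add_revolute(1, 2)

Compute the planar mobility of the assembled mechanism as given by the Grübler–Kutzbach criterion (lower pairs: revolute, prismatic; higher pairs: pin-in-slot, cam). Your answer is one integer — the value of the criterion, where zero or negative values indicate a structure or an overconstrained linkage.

link 0 = ground. State L|J1|J2 = 1|0|0
+link1  2|0|0
R(1,0) f=1→J1  2|1|0
+link2  3|1|0
P(0,2) f=1→J1  3|2|0
R(1,2) f=1→J1  3|3|0
M = 3(3−1)−2·3−0 = 6−6−0 = 0

M = 0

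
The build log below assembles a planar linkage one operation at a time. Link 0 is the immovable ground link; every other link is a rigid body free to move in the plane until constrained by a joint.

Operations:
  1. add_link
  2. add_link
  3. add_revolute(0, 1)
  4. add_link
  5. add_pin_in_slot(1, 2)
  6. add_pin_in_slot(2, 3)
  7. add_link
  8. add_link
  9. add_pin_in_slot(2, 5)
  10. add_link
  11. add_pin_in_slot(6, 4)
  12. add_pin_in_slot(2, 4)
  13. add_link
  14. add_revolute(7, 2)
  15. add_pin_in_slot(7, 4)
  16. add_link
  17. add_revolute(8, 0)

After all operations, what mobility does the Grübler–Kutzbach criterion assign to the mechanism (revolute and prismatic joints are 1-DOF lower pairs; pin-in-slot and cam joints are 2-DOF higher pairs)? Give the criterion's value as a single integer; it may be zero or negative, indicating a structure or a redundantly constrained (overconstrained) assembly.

M = 12

ground; <1,0,0>
#1 <2,0,0>
#2 <3,0,0>
R:0↔1 J1 <3,1,0>
#3 <4,1,0>
PS:1↔2 J2 <4,1,1>
PS:2↔3 J2 <4,1,2>
#4 <5,1,2>
#5 <6,1,2>
PS:2↔5 J2 <6,1,3>
#6 <7,1,3>
PS:6↔4 J2 <7,1,4>
PS:2↔4 J2 <7,1,5>
#7 <8,1,5>
R:7↔2 J1 <8,2,5>
PS:7↔4 J2 <8,2,6>
#8 <9,2,6>
R:8↔0 J1 <9,3,6>
3×8 − 2×3 − 1×6 = 12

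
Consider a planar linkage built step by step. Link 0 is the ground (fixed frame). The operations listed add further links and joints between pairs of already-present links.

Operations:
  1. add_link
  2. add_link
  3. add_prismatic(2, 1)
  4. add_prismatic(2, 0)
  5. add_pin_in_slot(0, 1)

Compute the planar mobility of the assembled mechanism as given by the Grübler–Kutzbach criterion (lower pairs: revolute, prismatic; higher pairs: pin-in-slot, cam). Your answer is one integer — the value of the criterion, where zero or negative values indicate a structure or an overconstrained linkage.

link 0 = ground. State L|J1|J2 = 1|0|0
+link1  2|0|0
+link2  3|0|0
P(2,1) f=1→J1  3|1|0
P(2,0) f=1→J1  3|2|0
PS(0,1) f=2→J2  3|2|1
M = 3(3−1)−2·2−1 = 6−4−1 = 1

M = 1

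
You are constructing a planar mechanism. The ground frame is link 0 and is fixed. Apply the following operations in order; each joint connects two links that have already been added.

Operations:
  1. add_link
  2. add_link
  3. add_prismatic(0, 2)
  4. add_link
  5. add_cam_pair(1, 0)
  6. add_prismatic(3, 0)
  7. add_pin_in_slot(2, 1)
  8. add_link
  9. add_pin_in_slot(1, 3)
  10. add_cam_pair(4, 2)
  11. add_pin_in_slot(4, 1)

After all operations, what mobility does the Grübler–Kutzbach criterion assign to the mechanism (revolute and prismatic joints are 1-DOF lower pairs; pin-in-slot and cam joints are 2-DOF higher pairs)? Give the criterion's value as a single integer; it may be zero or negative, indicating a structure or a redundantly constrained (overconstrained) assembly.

M = 3

link 0 = ground. State L|J1|J2 = 1|0|0
+link1  2|0|0
+link2  3|0|0
P(0,2) f=1→J1  3|1|0
+link3  4|1|0
C(1,0) f=2→J2  4|1|1
P(3,0) f=1→J1  4|2|1
PS(2,1) f=2→J2  4|2|2
+link4  5|2|2
PS(1,3) f=2→J2  5|2|3
C(4,2) f=2→J2  5|2|4
PS(4,1) f=2→J2  5|2|5
M = 3(5−1)−2·2−5 = 12−4−5 = 3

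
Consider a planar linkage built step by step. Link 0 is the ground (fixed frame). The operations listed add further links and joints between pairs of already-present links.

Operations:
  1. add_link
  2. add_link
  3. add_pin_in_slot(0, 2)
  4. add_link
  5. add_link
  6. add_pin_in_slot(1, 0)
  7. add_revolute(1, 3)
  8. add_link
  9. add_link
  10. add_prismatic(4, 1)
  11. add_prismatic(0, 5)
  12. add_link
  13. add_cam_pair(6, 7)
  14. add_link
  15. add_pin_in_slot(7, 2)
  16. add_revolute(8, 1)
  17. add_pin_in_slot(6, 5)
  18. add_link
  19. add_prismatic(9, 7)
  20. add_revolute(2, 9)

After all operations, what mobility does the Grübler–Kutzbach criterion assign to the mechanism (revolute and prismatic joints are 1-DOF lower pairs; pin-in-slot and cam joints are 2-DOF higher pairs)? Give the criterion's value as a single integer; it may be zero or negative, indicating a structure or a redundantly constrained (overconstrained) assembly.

M = 10

(L,J1,J2)=(1,0,0); link0 fixed
link1: (2,0,0)
link2: (3,0,0)
PS 0-2 [J2]: (3,0,1)
link3: (4,0,1)
link4: (5,0,1)
PS 1-0 [J2]: (5,0,2)
R 1-3 [J1]: (5,1,2)
link5: (6,1,2)
link6: (7,1,2)
P 4-1 [J1]: (7,2,2)
P 0-5 [J1]: (7,3,2)
link7: (8,3,2)
C 6-7 [J2]: (8,3,3)
link8: (9,3,3)
PS 7-2 [J2]: (9,3,4)
R 8-1 [J1]: (9,4,4)
PS 6-5 [J2]: (9,4,5)
link9: (10,4,5)
P 9-7 [J1]: (10,5,5)
R 2-9 [J1]: (10,6,5)
Grübler: 3·9 − 2·6 − 5 = 10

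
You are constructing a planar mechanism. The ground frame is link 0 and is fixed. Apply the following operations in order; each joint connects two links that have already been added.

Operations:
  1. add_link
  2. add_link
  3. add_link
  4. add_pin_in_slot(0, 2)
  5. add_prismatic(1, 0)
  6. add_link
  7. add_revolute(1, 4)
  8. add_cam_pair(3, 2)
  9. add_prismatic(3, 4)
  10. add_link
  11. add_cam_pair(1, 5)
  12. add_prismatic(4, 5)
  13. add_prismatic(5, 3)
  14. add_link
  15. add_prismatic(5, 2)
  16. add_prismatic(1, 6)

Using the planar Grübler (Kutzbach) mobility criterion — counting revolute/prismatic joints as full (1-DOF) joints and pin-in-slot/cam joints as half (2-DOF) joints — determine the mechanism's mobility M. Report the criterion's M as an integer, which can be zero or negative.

M = 1

ground; <1,0,0>
#1 <2,0,0>
#2 <3,0,0>
#3 <4,0,0>
PS:0↔2 J2 <4,0,1>
P:1↔0 J1 <4,1,1>
#4 <5,1,1>
R:1↔4 J1 <5,2,1>
C:3↔2 J2 <5,2,2>
P:3↔4 J1 <5,3,2>
#5 <6,3,2>
C:1↔5 J2 <6,3,3>
P:4↔5 J1 <6,4,3>
P:5↔3 J1 <6,5,3>
#6 <7,5,3>
P:5↔2 J1 <7,6,3>
P:1↔6 J1 <7,7,3>
3×6 − 2×7 − 1×3 = 1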